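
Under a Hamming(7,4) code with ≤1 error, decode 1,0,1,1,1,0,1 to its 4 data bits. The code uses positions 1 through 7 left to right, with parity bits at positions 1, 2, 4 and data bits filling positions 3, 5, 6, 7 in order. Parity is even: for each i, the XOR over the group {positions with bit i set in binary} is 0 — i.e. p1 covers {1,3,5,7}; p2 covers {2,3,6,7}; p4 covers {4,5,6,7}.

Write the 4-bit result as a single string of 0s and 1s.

1101

s1 (pos 1,3,5,7): 1⊕1⊕1⊕1 = 0
s2 (pos 2,3,6,7): 0⊕1⊕0⊕1 = 0
s4 (pos 4,5,6,7): 1⊕1⊕0⊕1 = 1
Syndrome s4…s1 = 100 → error at position 4.
Flip position 4: 1011101 → 1010101
Read data bits from positions 3,5,6,7: 1101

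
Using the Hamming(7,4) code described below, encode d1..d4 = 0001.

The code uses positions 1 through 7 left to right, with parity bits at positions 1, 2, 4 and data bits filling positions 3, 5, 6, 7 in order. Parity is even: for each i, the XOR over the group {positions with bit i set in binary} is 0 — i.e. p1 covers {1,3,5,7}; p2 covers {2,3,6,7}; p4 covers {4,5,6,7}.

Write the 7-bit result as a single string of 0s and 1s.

Place data at non-parity positions: p1 p2 0 p4 0 0 1
p1 (pos 1,3,5,7): XOR of data positions = 0⊕0⊕1 = 1
p2 (pos 2,3,6,7): XOR of data positions = 0⊕0⊕1 = 1
p4 (pos 4,5,6,7): XOR of data positions = 0⊕0⊕1 = 1
Codeword: 1101001

1101001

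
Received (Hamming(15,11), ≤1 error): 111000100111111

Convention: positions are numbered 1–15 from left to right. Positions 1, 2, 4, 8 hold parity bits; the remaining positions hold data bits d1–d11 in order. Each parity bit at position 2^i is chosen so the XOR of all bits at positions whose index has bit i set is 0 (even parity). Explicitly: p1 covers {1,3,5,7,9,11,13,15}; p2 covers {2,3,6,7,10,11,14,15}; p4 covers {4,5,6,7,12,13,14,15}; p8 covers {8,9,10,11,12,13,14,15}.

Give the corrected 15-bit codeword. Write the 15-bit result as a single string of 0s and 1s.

s1 (pos 1,3,5,7,9,11,13,15): 1⊕1⊕0⊕1⊕0⊕1⊕1⊕1 = 0
s2 (pos 2,3,6,7,10,11,14,15): 1⊕1⊕0⊕1⊕1⊕1⊕1⊕1 = 1
s4 (pos 4,5,6,7,12,13,14,15): 0⊕0⊕0⊕1⊕1⊕1⊕1⊕1 = 1
s8 (pos 8,9,10,11,12,13,14,15): 0⊕0⊕1⊕1⊕1⊕1⊕1⊕1 = 0
Syndrome s8…s1 = 0110 → error at position 6.
Flip position 6: 111000100111111 → 111001100111111

111001100111111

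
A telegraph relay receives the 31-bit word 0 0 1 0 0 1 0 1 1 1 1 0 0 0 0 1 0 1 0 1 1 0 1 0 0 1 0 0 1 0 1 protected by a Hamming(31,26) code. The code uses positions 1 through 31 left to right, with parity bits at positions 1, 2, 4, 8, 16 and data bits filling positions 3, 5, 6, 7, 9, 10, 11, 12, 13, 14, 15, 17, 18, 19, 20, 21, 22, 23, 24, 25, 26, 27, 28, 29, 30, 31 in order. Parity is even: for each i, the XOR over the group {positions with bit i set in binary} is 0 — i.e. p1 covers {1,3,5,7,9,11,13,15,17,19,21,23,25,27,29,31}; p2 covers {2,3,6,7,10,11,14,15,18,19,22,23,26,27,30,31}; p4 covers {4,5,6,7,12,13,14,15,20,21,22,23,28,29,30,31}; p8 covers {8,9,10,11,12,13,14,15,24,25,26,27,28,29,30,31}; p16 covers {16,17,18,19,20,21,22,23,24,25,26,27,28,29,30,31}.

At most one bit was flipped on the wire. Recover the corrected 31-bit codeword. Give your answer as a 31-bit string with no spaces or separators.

0010010101100001010110100100101

s1 (pos 1,3,5,7,9,11,13,15,17,19,21,23,25,27,29,31): 0⊕1⊕0⊕0⊕1⊕1⊕0⊕0⊕0⊕0⊕1⊕1⊕0⊕0⊕1⊕1 = 1
s2 (pos 2,3,6,7,10,11,14,15,18,19,22,23,26,27,30,31): 0⊕1⊕1⊕0⊕1⊕1⊕0⊕0⊕1⊕0⊕0⊕1⊕1⊕0⊕0⊕1 = 0
s4 (pos 4,5,6,7,12,13,14,15,20,21,22,23,28,29,30,31): 0⊕0⊕1⊕0⊕0⊕0⊕0⊕0⊕1⊕1⊕0⊕1⊕0⊕1⊕0⊕1 = 0
s8 (pos 8,9,10,11,12,13,14,15,24,25,26,27,28,29,30,31): 1⊕1⊕1⊕1⊕0⊕0⊕0⊕0⊕0⊕0⊕1⊕0⊕0⊕1⊕0⊕1 = 1
s16 (pos 16,17,18,19,20,21,22,23,24,25,26,27,28,29,30,31): 1⊕0⊕1⊕0⊕1⊕1⊕0⊕1⊕0⊕0⊕1⊕0⊕0⊕1⊕0⊕1 = 0
Syndrome s16…s1 = 01001 → error at position 9.
Flip position 9: 0010010111100001010110100100101 → 0010010101100001010110100100101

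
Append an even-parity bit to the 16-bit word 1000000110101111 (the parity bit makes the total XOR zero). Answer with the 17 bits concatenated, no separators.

10000001101011110

XOR of the 16 data bits: 1⊕0⊕0⊕0⊕0⊕0⊕0⊕1⊕1⊕0⊕1⊕0⊕1⊕1⊕1⊕1 = 0
Parity bit = 0 (so all 17 bits XOR to 0).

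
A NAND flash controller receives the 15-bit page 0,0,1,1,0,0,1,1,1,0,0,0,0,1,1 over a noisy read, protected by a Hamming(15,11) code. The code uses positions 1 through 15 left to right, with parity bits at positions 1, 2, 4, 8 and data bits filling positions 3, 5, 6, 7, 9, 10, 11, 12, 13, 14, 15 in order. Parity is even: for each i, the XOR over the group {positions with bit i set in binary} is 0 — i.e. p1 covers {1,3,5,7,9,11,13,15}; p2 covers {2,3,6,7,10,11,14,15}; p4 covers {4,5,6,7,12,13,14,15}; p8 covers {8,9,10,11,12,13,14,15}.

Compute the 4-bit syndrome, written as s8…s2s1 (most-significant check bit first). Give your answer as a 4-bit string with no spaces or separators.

s1 (pos 1,3,5,7,9,11,13,15): 0⊕1⊕0⊕1⊕1⊕0⊕0⊕1 = 0
s2 (pos 2,3,6,7,10,11,14,15): 0⊕1⊕0⊕1⊕0⊕0⊕1⊕1 = 0
s4 (pos 4,5,6,7,12,13,14,15): 1⊕0⊕0⊕1⊕0⊕0⊕1⊕1 = 0
s8 (pos 8,9,10,11,12,13,14,15): 1⊕1⊕0⊕0⊕0⊕0⊕1⊕1 = 0
Syndrome s8…s1 = 0000 → no error.

0000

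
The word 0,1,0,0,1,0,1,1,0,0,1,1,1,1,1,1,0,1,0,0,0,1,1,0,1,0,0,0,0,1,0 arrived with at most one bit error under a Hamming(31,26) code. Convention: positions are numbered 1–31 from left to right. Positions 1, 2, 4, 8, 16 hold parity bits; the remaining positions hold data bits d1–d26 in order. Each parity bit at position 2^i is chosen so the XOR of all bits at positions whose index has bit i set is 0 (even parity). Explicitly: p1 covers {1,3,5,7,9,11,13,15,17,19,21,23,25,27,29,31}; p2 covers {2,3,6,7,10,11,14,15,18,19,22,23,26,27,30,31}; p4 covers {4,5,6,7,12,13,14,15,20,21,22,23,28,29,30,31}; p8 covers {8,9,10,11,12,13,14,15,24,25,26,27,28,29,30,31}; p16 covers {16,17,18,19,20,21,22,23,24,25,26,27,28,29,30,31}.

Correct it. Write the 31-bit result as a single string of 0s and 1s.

0100100100111111010001101000010

s1 (pos 1,3,5,7,9,11,13,15,17,19,21,23,25,27,29,31): 0⊕0⊕1⊕1⊕0⊕1⊕1⊕1⊕0⊕0⊕0⊕1⊕1⊕0⊕0⊕0 = 1
s2 (pos 2,3,6,7,10,11,14,15,18,19,22,23,26,27,30,31): 1⊕0⊕0⊕1⊕0⊕1⊕1⊕1⊕1⊕0⊕1⊕1⊕0⊕0⊕1⊕0 = 1
s4 (pos 4,5,6,7,12,13,14,15,20,21,22,23,28,29,30,31): 0⊕1⊕0⊕1⊕1⊕1⊕1⊕1⊕0⊕0⊕1⊕1⊕0⊕0⊕1⊕0 = 1
s8 (pos 8,9,10,11,12,13,14,15,24,25,26,27,28,29,30,31): 1⊕0⊕0⊕1⊕1⊕1⊕1⊕1⊕0⊕1⊕0⊕0⊕0⊕0⊕1⊕0 = 0
s16 (pos 16,17,18,19,20,21,22,23,24,25,26,27,28,29,30,31): 1⊕0⊕1⊕0⊕0⊕0⊕1⊕1⊕0⊕1⊕0⊕0⊕0⊕0⊕1⊕0 = 0
Syndrome s16…s1 = 00111 → error at position 7.
Flip position 7: 0100101100111111010001101000010 → 0100100100111111010001101000010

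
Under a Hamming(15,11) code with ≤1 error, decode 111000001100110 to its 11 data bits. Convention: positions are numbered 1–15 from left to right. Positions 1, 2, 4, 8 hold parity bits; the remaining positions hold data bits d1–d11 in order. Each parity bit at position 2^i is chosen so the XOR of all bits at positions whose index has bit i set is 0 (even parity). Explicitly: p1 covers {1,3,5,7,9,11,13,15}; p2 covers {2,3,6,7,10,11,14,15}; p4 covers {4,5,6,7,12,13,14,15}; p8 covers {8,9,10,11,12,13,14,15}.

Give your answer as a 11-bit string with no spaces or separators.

10001100110

s1 (pos 1,3,5,7,9,11,13,15): 1⊕1⊕0⊕0⊕1⊕0⊕1⊕0 = 0
s2 (pos 2,3,6,7,10,11,14,15): 1⊕1⊕0⊕0⊕1⊕0⊕1⊕0 = 0
s4 (pos 4,5,6,7,12,13,14,15): 0⊕0⊕0⊕0⊕0⊕1⊕1⊕0 = 0
s8 (pos 8,9,10,11,12,13,14,15): 0⊕1⊕1⊕0⊕0⊕1⊕1⊕0 = 0
Syndrome s8…s1 = 0000 → no error.
Read data bits from positions 3,5,6,7,9,10,11,12,13,14,15: 10001100110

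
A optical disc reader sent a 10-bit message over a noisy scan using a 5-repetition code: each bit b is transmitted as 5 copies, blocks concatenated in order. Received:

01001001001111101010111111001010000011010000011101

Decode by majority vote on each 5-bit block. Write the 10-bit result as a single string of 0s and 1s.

0010100101

Block 1 (01001): 2 ones → 0
Block 2 (00100): 1 one → 0
Block 3 (11111): 5 ones → 1
Block 4 (01010): 2 ones → 0
Block 5 (11111): 5 ones → 1
Block 6 (10010): 2 ones → 0
Block 7 (10000): 1 one → 0
Block 8 (01101): 3 ones → 1
Block 9 (00000): 0 ones → 0
Block 10 (11101): 4 ones → 1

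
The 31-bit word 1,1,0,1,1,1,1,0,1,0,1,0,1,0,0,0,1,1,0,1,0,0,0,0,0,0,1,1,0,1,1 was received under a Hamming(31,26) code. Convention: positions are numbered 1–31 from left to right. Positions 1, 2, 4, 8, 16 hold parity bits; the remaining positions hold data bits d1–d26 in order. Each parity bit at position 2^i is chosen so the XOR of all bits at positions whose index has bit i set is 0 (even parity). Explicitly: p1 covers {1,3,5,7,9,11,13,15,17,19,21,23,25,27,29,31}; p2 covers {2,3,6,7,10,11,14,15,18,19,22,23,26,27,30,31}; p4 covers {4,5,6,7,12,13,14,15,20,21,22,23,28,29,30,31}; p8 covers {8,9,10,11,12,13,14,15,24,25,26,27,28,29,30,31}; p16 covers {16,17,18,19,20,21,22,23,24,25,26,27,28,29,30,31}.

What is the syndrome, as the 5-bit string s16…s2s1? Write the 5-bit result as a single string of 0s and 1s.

s1 (pos 1,3,5,7,9,11,13,15,17,19,21,23,25,27,29,31): 1⊕0⊕1⊕1⊕1⊕1⊕1⊕0⊕1⊕0⊕0⊕0⊕0⊕1⊕0⊕1 = 1
s2 (pos 2,3,6,7,10,11,14,15,18,19,22,23,26,27,30,31): 1⊕0⊕1⊕1⊕0⊕1⊕0⊕0⊕1⊕0⊕0⊕0⊕0⊕1⊕1⊕1 = 0
s4 (pos 4,5,6,7,12,13,14,15,20,21,22,23,28,29,30,31): 1⊕1⊕1⊕1⊕0⊕1⊕0⊕0⊕1⊕0⊕0⊕0⊕1⊕0⊕1⊕1 = 1
s8 (pos 8,9,10,11,12,13,14,15,24,25,26,27,28,29,30,31): 0⊕1⊕0⊕1⊕0⊕1⊕0⊕0⊕0⊕0⊕0⊕1⊕1⊕0⊕1⊕1 = 1
s16 (pos 16,17,18,19,20,21,22,23,24,25,26,27,28,29,30,31): 0⊕1⊕1⊕0⊕1⊕0⊕0⊕0⊕0⊕0⊕0⊕1⊕1⊕0⊕1⊕1 = 1
Syndrome s16…s1 = 11101 → error at position 29.

11101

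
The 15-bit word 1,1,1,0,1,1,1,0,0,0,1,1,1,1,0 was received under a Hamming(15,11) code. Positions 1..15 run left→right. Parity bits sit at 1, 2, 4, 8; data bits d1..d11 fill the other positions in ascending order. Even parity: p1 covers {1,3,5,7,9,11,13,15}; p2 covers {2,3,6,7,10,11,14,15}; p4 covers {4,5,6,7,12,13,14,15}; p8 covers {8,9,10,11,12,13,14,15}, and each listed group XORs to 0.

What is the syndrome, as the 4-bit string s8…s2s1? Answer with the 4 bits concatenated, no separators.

0000

s1 (pos 1,3,5,7,9,11,13,15): 1⊕1⊕1⊕1⊕0⊕1⊕1⊕0 = 0
s2 (pos 2,3,6,7,10,11,14,15): 1⊕1⊕1⊕1⊕0⊕1⊕1⊕0 = 0
s4 (pos 4,5,6,7,12,13,14,15): 0⊕1⊕1⊕1⊕1⊕1⊕1⊕0 = 0
s8 (pos 8,9,10,11,12,13,14,15): 0⊕0⊕0⊕1⊕1⊕1⊕1⊕0 = 0
Syndrome s8…s1 = 0000 → no error.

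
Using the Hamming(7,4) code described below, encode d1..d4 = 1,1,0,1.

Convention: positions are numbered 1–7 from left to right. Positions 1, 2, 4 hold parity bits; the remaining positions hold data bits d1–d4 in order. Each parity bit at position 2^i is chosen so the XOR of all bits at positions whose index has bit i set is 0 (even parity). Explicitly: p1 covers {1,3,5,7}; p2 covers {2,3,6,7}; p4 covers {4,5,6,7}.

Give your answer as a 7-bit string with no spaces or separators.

Place data at non-parity positions: p1 p2 1 p4 1 0 1
p1 (pos 1,3,5,7): XOR of data positions = 1⊕1⊕1 = 1
p2 (pos 2,3,6,7): XOR of data positions = 1⊕0⊕1 = 0
p4 (pos 4,5,6,7): XOR of data positions = 1⊕0⊕1 = 0
Codeword: 1010101

1010101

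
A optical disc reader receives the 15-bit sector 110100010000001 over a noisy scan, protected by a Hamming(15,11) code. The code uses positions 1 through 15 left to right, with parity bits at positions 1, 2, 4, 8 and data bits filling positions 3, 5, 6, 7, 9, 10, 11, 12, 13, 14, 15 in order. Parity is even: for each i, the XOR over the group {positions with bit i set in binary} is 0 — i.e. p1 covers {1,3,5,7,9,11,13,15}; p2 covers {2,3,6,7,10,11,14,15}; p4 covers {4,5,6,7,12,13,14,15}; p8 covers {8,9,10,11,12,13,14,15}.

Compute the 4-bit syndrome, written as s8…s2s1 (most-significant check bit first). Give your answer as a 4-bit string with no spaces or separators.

s1 (pos 1,3,5,7,9,11,13,15): 1⊕0⊕0⊕0⊕0⊕0⊕0⊕1 = 0
s2 (pos 2,3,6,7,10,11,14,15): 1⊕0⊕0⊕0⊕0⊕0⊕0⊕1 = 0
s4 (pos 4,5,6,7,12,13,14,15): 1⊕0⊕0⊕0⊕0⊕0⊕0⊕1 = 0
s8 (pos 8,9,10,11,12,13,14,15): 1⊕0⊕0⊕0⊕0⊕0⊕0⊕1 = 0
Syndrome s8…s1 = 0000 → no error.

0000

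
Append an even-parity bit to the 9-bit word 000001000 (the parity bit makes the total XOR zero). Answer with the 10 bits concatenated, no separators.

XOR of the 9 data bits: 0⊕0⊕0⊕0⊕0⊕1⊕0⊕0⊕0 = 1
Parity bit = 1 (so all 10 bits XOR to 0).

0000010001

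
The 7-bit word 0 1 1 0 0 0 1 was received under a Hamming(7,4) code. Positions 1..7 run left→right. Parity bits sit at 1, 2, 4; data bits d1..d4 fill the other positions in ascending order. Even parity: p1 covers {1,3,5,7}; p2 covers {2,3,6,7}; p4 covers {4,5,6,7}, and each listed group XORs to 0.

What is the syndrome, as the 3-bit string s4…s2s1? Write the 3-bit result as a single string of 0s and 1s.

110

s1 (pos 1,3,5,7): 0⊕1⊕0⊕1 = 0
s2 (pos 2,3,6,7): 1⊕1⊕0⊕1 = 1
s4 (pos 4,5,6,7): 0⊕0⊕0⊕1 = 1
Syndrome s4…s1 = 110 → error at position 6.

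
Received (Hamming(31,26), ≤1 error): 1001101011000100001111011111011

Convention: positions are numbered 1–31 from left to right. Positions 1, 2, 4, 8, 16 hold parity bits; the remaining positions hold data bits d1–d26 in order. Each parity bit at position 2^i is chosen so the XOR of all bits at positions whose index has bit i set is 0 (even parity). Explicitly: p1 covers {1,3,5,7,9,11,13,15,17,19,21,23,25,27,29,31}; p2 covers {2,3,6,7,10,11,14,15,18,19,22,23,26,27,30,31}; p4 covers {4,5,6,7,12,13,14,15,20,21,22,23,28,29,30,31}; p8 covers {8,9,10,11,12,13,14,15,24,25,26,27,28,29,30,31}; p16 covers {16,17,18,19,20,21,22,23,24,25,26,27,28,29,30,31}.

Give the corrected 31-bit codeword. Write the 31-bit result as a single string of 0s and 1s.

s1 (pos 1,3,5,7,9,11,13,15,17,19,21,23,25,27,29,31): 1⊕0⊕1⊕1⊕1⊕0⊕0⊕0⊕0⊕1⊕1⊕0⊕1⊕1⊕0⊕1 = 1
s2 (pos 2,3,6,7,10,11,14,15,18,19,22,23,26,27,30,31): 0⊕0⊕0⊕1⊕1⊕0⊕1⊕0⊕0⊕1⊕1⊕0⊕1⊕1⊕1⊕1 = 1
s4 (pos 4,5,6,7,12,13,14,15,20,21,22,23,28,29,30,31): 1⊕1⊕0⊕1⊕0⊕0⊕1⊕0⊕1⊕1⊕1⊕0⊕1⊕0⊕1⊕1 = 0
s8 (pos 8,9,10,11,12,13,14,15,24,25,26,27,28,29,30,31): 0⊕1⊕1⊕0⊕0⊕0⊕1⊕0⊕1⊕1⊕1⊕1⊕1⊕0⊕1⊕1 = 0
s16 (pos 16,17,18,19,20,21,22,23,24,25,26,27,28,29,30,31): 0⊕0⊕0⊕1⊕1⊕1⊕1⊕0⊕1⊕1⊕1⊕1⊕1⊕0⊕1⊕1 = 1
Syndrome s16…s1 = 10011 → error at position 19.
Flip position 19: 1001101011000100001111011111011 → 1001101011000100000111011111011

1001101011000100000111011111011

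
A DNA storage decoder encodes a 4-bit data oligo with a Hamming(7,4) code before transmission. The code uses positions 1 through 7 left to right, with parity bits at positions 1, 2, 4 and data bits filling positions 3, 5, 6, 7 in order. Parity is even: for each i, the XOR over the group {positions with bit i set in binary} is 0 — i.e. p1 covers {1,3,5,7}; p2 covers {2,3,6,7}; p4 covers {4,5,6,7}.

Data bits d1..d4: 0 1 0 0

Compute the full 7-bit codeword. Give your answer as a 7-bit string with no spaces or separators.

1001100

Place data at non-parity positions: p1 p2 0 p4 1 0 0
p1 (pos 1,3,5,7): XOR of data positions = 0⊕1⊕0 = 1
p2 (pos 2,3,6,7): XOR of data positions = 0⊕0⊕0 = 0
p4 (pos 4,5,6,7): XOR of data positions = 1⊕0⊕0 = 1
Codeword: 1001100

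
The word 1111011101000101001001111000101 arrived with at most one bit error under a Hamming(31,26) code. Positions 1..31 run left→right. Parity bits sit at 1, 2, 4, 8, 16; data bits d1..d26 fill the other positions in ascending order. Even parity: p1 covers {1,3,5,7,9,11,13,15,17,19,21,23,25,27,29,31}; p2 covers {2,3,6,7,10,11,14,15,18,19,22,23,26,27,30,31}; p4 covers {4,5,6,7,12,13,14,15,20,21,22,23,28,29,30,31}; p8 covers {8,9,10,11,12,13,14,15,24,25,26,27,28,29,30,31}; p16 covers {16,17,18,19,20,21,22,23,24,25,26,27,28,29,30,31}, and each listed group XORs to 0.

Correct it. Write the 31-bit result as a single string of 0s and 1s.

s1 (pos 1,3,5,7,9,11,13,15,17,19,21,23,25,27,29,31): 1⊕1⊕0⊕1⊕0⊕0⊕0⊕0⊕0⊕1⊕0⊕1⊕1⊕0⊕1⊕1 = 0
s2 (pos 2,3,6,7,10,11,14,15,18,19,22,23,26,27,30,31): 1⊕1⊕1⊕1⊕1⊕0⊕1⊕0⊕0⊕1⊕1⊕1⊕0⊕0⊕0⊕1 = 0
s4 (pos 4,5,6,7,12,13,14,15,20,21,22,23,28,29,30,31): 1⊕0⊕1⊕1⊕0⊕0⊕1⊕0⊕0⊕0⊕1⊕1⊕0⊕1⊕0⊕1 = 0
s8 (pos 8,9,10,11,12,13,14,15,24,25,26,27,28,29,30,31): 1⊕0⊕1⊕0⊕0⊕0⊕1⊕0⊕1⊕1⊕0⊕0⊕0⊕1⊕0⊕1 = 1
s16 (pos 16,17,18,19,20,21,22,23,24,25,26,27,28,29,30,31): 1⊕0⊕0⊕1⊕0⊕0⊕1⊕1⊕1⊕1⊕0⊕0⊕0⊕1⊕0⊕1 = 0
Syndrome s16…s1 = 01000 → error at position 8.
Flip position 8: 1111011101000101001001111000101 → 1111011001000101001001111000101

1111011001000101001001111000101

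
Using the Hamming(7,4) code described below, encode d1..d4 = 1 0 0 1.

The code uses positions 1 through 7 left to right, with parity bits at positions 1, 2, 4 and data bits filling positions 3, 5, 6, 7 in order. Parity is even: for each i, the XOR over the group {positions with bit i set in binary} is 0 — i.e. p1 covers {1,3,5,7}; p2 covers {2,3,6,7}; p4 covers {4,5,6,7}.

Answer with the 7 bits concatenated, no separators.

0011001

Place data at non-parity positions: p1 p2 1 p4 0 0 1
p1 (pos 1,3,5,7): XOR of data positions = 1⊕0⊕1 = 0
p2 (pos 2,3,6,7): XOR of data positions = 1⊕0⊕1 = 0
p4 (pos 4,5,6,7): XOR of data positions = 0⊕0⊕1 = 1
Codeword: 0011001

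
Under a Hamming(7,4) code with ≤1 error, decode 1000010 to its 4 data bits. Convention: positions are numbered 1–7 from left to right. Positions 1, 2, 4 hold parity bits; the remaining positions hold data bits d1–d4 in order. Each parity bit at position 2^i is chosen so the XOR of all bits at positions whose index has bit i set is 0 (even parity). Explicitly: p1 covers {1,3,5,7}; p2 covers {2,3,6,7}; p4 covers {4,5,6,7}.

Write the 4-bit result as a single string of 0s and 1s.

0011

s1 (pos 1,3,5,7): 1⊕0⊕0⊕0 = 1
s2 (pos 2,3,6,7): 0⊕0⊕1⊕0 = 1
s4 (pos 4,5,6,7): 0⊕0⊕1⊕0 = 1
Syndrome s4…s1 = 111 → error at position 7.
Flip position 7: 1000010 → 1000011
Read data bits from positions 3,5,6,7: 0011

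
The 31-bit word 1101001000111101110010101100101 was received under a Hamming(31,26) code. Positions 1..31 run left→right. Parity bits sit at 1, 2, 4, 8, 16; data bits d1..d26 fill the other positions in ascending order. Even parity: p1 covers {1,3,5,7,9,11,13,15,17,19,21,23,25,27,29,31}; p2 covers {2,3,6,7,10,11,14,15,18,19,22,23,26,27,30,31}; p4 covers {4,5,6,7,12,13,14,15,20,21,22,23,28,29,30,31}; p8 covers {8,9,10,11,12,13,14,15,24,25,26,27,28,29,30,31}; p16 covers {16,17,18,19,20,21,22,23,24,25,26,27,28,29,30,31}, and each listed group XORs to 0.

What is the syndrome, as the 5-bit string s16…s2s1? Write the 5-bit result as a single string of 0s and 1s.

10100

s1 (pos 1,3,5,7,9,11,13,15,17,19,21,23,25,27,29,31): 1⊕0⊕0⊕1⊕0⊕1⊕1⊕0⊕1⊕0⊕1⊕1⊕1⊕0⊕1⊕1 = 0
s2 (pos 2,3,6,7,10,11,14,15,18,19,22,23,26,27,30,31): 1⊕0⊕0⊕1⊕0⊕1⊕1⊕0⊕1⊕0⊕0⊕1⊕1⊕0⊕0⊕1 = 0
s4 (pos 4,5,6,7,12,13,14,15,20,21,22,23,28,29,30,31): 1⊕0⊕0⊕1⊕1⊕1⊕1⊕0⊕0⊕1⊕0⊕1⊕0⊕1⊕0⊕1 = 1
s8 (pos 8,9,10,11,12,13,14,15,24,25,26,27,28,29,30,31): 0⊕0⊕0⊕1⊕1⊕1⊕1⊕0⊕0⊕1⊕1⊕0⊕0⊕1⊕0⊕1 = 0
s16 (pos 16,17,18,19,20,21,22,23,24,25,26,27,28,29,30,31): 1⊕1⊕1⊕0⊕0⊕1⊕0⊕1⊕0⊕1⊕1⊕0⊕0⊕1⊕0⊕1 = 1
Syndrome s16…s1 = 10100 → error at position 20.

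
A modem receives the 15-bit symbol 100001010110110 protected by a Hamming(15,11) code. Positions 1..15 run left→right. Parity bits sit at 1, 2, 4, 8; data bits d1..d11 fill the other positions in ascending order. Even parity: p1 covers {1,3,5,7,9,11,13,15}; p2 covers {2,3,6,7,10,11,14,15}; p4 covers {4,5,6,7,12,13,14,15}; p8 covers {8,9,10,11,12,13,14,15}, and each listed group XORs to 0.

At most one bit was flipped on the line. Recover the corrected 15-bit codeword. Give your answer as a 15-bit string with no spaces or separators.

s1 (pos 1,3,5,7,9,11,13,15): 1⊕0⊕0⊕0⊕0⊕1⊕1⊕0 = 1
s2 (pos 2,3,6,7,10,11,14,15): 0⊕0⊕1⊕0⊕1⊕1⊕1⊕0 = 0
s4 (pos 4,5,6,7,12,13,14,15): 0⊕0⊕1⊕0⊕0⊕1⊕1⊕0 = 1
s8 (pos 8,9,10,11,12,13,14,15): 1⊕0⊕1⊕1⊕0⊕1⊕1⊕0 = 1
Syndrome s8…s1 = 1101 → error at position 13.
Flip position 13: 100001010110110 → 100001010110010

100001010110010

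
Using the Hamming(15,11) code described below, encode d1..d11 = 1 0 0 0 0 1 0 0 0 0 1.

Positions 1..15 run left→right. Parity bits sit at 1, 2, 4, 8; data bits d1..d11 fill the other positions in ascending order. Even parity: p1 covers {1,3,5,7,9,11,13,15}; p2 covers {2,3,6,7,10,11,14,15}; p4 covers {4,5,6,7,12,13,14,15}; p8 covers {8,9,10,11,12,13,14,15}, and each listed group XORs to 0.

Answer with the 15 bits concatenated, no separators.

011100000100001

Place data at non-parity positions: p1 p2 1 p4 0 0 0 p8 0 1 0 0 0 0 1
p1 (pos 1,3,5,7,9,11,13,15): XOR of data positions = 1⊕0⊕0⊕0⊕0⊕0⊕1 = 0
p2 (pos 2,3,6,7,10,11,14,15): XOR of data positions = 1⊕0⊕0⊕1⊕0⊕0⊕1 = 1
p4 (pos 4,5,6,7,12,13,14,15): XOR of data positions = 0⊕0⊕0⊕0⊕0⊕0⊕1 = 1
p8 (pos 8,9,10,11,12,13,14,15): XOR of data positions = 0⊕1⊕0⊕0⊕0⊕0⊕1 = 0
Codeword: 011100000100001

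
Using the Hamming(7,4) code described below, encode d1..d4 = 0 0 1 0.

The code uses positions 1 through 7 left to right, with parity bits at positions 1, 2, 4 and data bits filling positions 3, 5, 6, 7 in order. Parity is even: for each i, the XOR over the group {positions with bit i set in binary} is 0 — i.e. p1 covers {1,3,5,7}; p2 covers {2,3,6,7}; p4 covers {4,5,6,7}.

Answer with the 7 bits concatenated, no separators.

Place data at non-parity positions: p1 p2 0 p4 0 1 0
p1 (pos 1,3,5,7): XOR of data positions = 0⊕0⊕0 = 0
p2 (pos 2,3,6,7): XOR of data positions = 0⊕1⊕0 = 1
p4 (pos 4,5,6,7): XOR of data positions = 0⊕1⊕0 = 1
Codeword: 0101010

0101010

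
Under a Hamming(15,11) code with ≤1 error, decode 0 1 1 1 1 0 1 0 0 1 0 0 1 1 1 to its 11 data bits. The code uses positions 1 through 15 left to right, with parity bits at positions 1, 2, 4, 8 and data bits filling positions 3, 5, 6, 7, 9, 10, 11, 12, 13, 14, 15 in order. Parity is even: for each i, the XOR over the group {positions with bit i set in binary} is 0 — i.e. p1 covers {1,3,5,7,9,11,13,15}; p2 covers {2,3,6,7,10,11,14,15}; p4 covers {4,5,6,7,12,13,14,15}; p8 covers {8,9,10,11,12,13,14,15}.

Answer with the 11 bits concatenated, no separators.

11010100111

s1 (pos 1,3,5,7,9,11,13,15): 0⊕1⊕1⊕1⊕0⊕0⊕1⊕1 = 1
s2 (pos 2,3,6,7,10,11,14,15): 1⊕1⊕0⊕1⊕1⊕0⊕1⊕1 = 0
s4 (pos 4,5,6,7,12,13,14,15): 1⊕1⊕0⊕1⊕0⊕1⊕1⊕1 = 0
s8 (pos 8,9,10,11,12,13,14,15): 0⊕0⊕1⊕0⊕0⊕1⊕1⊕1 = 0
Syndrome s8…s1 = 0001 → error at position 1.
Flip position 1: 011110100100111 → 111110100100111
Read data bits from positions 3,5,6,7,9,10,11,12,13,14,15: 11010100111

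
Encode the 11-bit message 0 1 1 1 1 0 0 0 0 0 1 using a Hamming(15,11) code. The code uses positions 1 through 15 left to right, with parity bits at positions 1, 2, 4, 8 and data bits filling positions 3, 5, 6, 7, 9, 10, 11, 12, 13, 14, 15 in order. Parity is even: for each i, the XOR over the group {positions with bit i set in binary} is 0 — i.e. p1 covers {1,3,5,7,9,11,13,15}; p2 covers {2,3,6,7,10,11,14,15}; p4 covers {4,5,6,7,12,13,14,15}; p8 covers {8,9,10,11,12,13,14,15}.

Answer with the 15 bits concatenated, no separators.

Place data at non-parity positions: p1 p2 0 p4 1 1 1 p8 1 0 0 0 0 0 1
p1 (pos 1,3,5,7,9,11,13,15): XOR of data positions = 0⊕1⊕1⊕1⊕0⊕0⊕1 = 0
p2 (pos 2,3,6,7,10,11,14,15): XOR of data positions = 0⊕1⊕1⊕0⊕0⊕0⊕1 = 1
p4 (pos 4,5,6,7,12,13,14,15): XOR of data positions = 1⊕1⊕1⊕0⊕0⊕0⊕1 = 0
p8 (pos 8,9,10,11,12,13,14,15): XOR of data positions = 1⊕0⊕0⊕0⊕0⊕0⊕1 = 0
Codeword: 010011101000001

010011101000001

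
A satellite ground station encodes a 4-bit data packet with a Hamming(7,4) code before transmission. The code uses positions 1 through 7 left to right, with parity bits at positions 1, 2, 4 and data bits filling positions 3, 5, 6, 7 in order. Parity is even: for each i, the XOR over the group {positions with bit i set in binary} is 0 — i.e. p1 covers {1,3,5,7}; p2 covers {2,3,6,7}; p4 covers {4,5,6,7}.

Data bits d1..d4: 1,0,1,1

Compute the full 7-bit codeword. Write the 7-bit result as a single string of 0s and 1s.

0110011

Place data at non-parity positions: p1 p2 1 p4 0 1 1
p1 (pos 1,3,5,7): XOR of data positions = 1⊕0⊕1 = 0
p2 (pos 2,3,6,7): XOR of data positions = 1⊕1⊕1 = 1
p4 (pos 4,5,6,7): XOR of data positions = 0⊕1⊕1 = 0
Codeword: 0110011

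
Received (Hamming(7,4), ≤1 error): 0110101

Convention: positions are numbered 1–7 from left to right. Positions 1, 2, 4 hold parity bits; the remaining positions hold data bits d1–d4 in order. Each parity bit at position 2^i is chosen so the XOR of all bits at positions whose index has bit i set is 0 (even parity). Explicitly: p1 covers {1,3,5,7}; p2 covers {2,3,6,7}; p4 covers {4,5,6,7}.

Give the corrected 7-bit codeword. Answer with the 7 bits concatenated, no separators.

0100101

s1 (pos 1,3,5,7): 0⊕1⊕1⊕1 = 1
s2 (pos 2,3,6,7): 1⊕1⊕0⊕1 = 1
s4 (pos 4,5,6,7): 0⊕1⊕0⊕1 = 0
Syndrome s4…s1 = 011 → error at position 3.
Flip position 3: 0110101 → 0100101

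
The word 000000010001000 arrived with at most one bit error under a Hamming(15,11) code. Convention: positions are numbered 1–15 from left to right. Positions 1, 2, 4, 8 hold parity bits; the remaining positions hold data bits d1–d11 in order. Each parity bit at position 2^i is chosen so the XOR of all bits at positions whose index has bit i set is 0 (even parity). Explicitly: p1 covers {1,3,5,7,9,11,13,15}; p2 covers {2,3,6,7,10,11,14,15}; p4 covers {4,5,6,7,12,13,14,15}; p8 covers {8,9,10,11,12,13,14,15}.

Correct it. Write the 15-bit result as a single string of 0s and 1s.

s1 (pos 1,3,5,7,9,11,13,15): 0⊕0⊕0⊕0⊕0⊕0⊕0⊕0 = 0
s2 (pos 2,3,6,7,10,11,14,15): 0⊕0⊕0⊕0⊕0⊕0⊕0⊕0 = 0
s4 (pos 4,5,6,7,12,13,14,15): 0⊕0⊕0⊕0⊕1⊕0⊕0⊕0 = 1
s8 (pos 8,9,10,11,12,13,14,15): 1⊕0⊕0⊕0⊕1⊕0⊕0⊕0 = 0
Syndrome s8…s1 = 0100 → error at position 4.
Flip position 4: 000000010001000 → 000100010001000

000100010001000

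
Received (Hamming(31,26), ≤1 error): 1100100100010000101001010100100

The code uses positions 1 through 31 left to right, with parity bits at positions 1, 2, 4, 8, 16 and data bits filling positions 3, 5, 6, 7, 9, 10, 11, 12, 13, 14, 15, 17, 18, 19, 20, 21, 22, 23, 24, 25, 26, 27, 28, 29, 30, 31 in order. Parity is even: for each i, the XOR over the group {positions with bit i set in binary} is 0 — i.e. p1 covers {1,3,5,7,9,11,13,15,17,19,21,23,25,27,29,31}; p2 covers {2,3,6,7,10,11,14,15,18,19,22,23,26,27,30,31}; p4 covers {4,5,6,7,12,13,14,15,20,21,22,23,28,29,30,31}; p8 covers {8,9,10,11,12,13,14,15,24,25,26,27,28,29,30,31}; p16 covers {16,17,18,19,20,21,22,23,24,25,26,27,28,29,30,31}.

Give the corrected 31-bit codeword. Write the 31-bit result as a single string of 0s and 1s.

s1 (pos 1,3,5,7,9,11,13,15,17,19,21,23,25,27,29,31): 1⊕0⊕1⊕0⊕0⊕0⊕0⊕0⊕1⊕1⊕0⊕0⊕0⊕0⊕1⊕0 = 1
s2 (pos 2,3,6,7,10,11,14,15,18,19,22,23,26,27,30,31): 1⊕0⊕0⊕0⊕0⊕0⊕0⊕0⊕0⊕1⊕1⊕0⊕1⊕0⊕0⊕0 = 0
s4 (pos 4,5,6,7,12,13,14,15,20,21,22,23,28,29,30,31): 0⊕1⊕0⊕0⊕1⊕0⊕0⊕0⊕0⊕0⊕1⊕0⊕0⊕1⊕0⊕0 = 0
s8 (pos 8,9,10,11,12,13,14,15,24,25,26,27,28,29,30,31): 1⊕0⊕0⊕0⊕1⊕0⊕0⊕0⊕1⊕0⊕1⊕0⊕0⊕1⊕0⊕0 = 1
s16 (pos 16,17,18,19,20,21,22,23,24,25,26,27,28,29,30,31): 0⊕1⊕0⊕1⊕0⊕0⊕1⊕0⊕1⊕0⊕1⊕0⊕0⊕1⊕0⊕0 = 0
Syndrome s16…s1 = 01001 → error at position 9.
Flip position 9: 1100100100010000101001010100100 → 1100100110010000101001010100100

1100100110010000101001010100100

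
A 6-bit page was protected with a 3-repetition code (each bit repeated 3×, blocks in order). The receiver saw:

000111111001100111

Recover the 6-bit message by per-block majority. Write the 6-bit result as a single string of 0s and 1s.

Block 1 (000): 0 ones → 0
Block 2 (111): 3 ones → 1
Block 3 (111): 3 ones → 1
Block 4 (001): 1 one → 0
Block 5 (100): 1 one → 0
Block 6 (111): 3 ones → 1

011001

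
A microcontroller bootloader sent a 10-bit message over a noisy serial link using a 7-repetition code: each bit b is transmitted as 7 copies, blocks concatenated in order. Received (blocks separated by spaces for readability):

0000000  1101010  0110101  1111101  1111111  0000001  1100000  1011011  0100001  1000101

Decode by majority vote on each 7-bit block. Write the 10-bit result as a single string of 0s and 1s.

Block 1 (0000000): 0 ones → 0
Block 2 (1101010): 4 ones → 1
Block 3 (0110101): 4 ones → 1
Block 4 (1111101): 6 ones → 1
Block 5 (1111111): 7 ones → 1
Block 6 (0000001): 1 one → 0
Block 7 (1100000): 2 ones → 0
Block 8 (1011011): 5 ones → 1
Block 9 (0100001): 2 ones → 0
Block 10 (1000101): 3 ones → 0

0111100100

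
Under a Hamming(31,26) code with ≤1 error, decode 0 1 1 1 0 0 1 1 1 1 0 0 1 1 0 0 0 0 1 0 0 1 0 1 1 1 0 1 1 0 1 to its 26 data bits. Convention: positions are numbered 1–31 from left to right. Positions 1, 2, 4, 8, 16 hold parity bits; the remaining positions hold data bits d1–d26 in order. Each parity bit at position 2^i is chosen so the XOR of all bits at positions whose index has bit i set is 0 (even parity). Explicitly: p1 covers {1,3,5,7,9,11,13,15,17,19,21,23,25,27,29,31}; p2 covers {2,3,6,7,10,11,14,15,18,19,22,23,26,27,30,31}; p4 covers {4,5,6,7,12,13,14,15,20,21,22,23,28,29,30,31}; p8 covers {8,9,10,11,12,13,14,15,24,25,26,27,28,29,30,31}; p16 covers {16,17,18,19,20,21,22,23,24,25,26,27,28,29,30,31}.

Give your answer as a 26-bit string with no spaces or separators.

s1 (pos 1,3,5,7,9,11,13,15,17,19,21,23,25,27,29,31): 0⊕1⊕0⊕1⊕1⊕0⊕1⊕0⊕0⊕1⊕0⊕0⊕1⊕0⊕1⊕1 = 0
s2 (pos 2,3,6,7,10,11,14,15,18,19,22,23,26,27,30,31): 1⊕1⊕0⊕1⊕1⊕0⊕1⊕0⊕0⊕1⊕1⊕0⊕1⊕0⊕0⊕1 = 1
s4 (pos 4,5,6,7,12,13,14,15,20,21,22,23,28,29,30,31): 1⊕0⊕0⊕1⊕0⊕1⊕1⊕0⊕0⊕0⊕1⊕0⊕1⊕1⊕0⊕1 = 0
s8 (pos 8,9,10,11,12,13,14,15,24,25,26,27,28,29,30,31): 1⊕1⊕1⊕0⊕0⊕1⊕1⊕0⊕1⊕1⊕1⊕0⊕1⊕1⊕0⊕1 = 1
s16 (pos 16,17,18,19,20,21,22,23,24,25,26,27,28,29,30,31): 0⊕0⊕0⊕1⊕0⊕0⊕1⊕0⊕1⊕1⊕1⊕0⊕1⊕1⊕0⊕1 = 0
Syndrome s16…s1 = 01010 → error at position 10.
Flip position 10: 0111001111001100001001011101101 → 0111001110001100001001011101101
Read data bits from positions 3,5,6,7,9,10,11,12,13,14,15,17,18,19,20,21,22,23,24,25,26,27,28,29,30,31: 10011000110001001011101101

10011000110001001011101101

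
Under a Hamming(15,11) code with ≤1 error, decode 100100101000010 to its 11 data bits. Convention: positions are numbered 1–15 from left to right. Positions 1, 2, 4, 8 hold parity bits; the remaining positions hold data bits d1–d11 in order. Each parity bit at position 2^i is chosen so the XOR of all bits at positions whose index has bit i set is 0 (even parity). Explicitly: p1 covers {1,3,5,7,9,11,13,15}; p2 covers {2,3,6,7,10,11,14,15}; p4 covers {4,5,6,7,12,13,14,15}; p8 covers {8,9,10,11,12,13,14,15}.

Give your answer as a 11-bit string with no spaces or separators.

s1 (pos 1,3,5,7,9,11,13,15): 1⊕0⊕0⊕1⊕1⊕0⊕0⊕0 = 1
s2 (pos 2,3,6,7,10,11,14,15): 0⊕0⊕0⊕1⊕0⊕0⊕1⊕0 = 0
s4 (pos 4,5,6,7,12,13,14,15): 1⊕0⊕0⊕1⊕0⊕0⊕1⊕0 = 1
s8 (pos 8,9,10,11,12,13,14,15): 0⊕1⊕0⊕0⊕0⊕0⊕1⊕0 = 0
Syndrome s8…s1 = 0101 → error at position 5.
Flip position 5: 100100101000010 → 100110101000010
Read data bits from positions 3,5,6,7,9,10,11,12,13,14,15: 01011000010

01011000010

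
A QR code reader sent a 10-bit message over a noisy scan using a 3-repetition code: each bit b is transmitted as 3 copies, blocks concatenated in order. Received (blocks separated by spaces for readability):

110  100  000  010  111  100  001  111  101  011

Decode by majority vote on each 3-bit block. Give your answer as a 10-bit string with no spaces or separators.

1000100111

Block 1 (110): 2 ones → 1
Block 2 (100): 1 one → 0
Block 3 (000): 0 ones → 0
Block 4 (010): 1 one → 0
Block 5 (111): 3 ones → 1
Block 6 (100): 1 one → 0
Block 7 (001): 1 one → 0
Block 8 (111): 3 ones → 1
Block 9 (101): 2 ones → 1
Block 10 (011): 2 ones → 1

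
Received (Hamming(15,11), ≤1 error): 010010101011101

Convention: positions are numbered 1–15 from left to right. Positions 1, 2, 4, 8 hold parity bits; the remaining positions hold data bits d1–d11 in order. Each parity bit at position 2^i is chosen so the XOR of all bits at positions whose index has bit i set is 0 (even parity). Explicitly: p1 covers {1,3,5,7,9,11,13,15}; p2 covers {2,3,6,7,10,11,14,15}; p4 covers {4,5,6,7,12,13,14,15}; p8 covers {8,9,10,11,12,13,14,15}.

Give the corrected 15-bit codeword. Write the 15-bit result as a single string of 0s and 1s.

s1 (pos 1,3,5,7,9,11,13,15): 0⊕0⊕1⊕1⊕1⊕1⊕1⊕1 = 0
s2 (pos 2,3,6,7,10,11,14,15): 1⊕0⊕0⊕1⊕0⊕1⊕0⊕1 = 0
s4 (pos 4,5,6,7,12,13,14,15): 0⊕1⊕0⊕1⊕1⊕1⊕0⊕1 = 1
s8 (pos 8,9,10,11,12,13,14,15): 0⊕1⊕0⊕1⊕1⊕1⊕0⊕1 = 1
Syndrome s8…s1 = 1100 → error at position 12.
Flip position 12: 010010101011101 → 010010101010101

010010101010101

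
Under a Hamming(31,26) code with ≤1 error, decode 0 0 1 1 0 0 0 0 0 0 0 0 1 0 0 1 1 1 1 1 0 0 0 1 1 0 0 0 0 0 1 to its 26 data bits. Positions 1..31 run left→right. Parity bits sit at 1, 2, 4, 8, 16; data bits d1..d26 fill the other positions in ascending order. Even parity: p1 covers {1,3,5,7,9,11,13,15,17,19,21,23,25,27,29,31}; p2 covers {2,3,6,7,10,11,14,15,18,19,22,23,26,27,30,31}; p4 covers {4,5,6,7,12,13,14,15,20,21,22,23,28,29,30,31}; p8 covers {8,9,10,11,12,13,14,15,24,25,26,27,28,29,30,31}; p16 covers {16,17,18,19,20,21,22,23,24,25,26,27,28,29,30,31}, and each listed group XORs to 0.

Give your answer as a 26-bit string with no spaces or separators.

s1 (pos 1,3,5,7,9,11,13,15,17,19,21,23,25,27,29,31): 0⊕1⊕0⊕0⊕0⊕0⊕1⊕0⊕1⊕1⊕0⊕0⊕1⊕0⊕0⊕1 = 0
s2 (pos 2,3,6,7,10,11,14,15,18,19,22,23,26,27,30,31): 0⊕1⊕0⊕0⊕0⊕0⊕0⊕0⊕1⊕1⊕0⊕0⊕0⊕0⊕0⊕1 = 0
s4 (pos 4,5,6,7,12,13,14,15,20,21,22,23,28,29,30,31): 1⊕0⊕0⊕0⊕0⊕1⊕0⊕0⊕1⊕0⊕0⊕0⊕0⊕0⊕0⊕1 = 0
s8 (pos 8,9,10,11,12,13,14,15,24,25,26,27,28,29,30,31): 0⊕0⊕0⊕0⊕0⊕1⊕0⊕0⊕1⊕1⊕0⊕0⊕0⊕0⊕0⊕1 = 0
s16 (pos 16,17,18,19,20,21,22,23,24,25,26,27,28,29,30,31): 1⊕1⊕1⊕1⊕1⊕0⊕0⊕0⊕1⊕1⊕0⊕0⊕0⊕0⊕0⊕1 = 0
Syndrome s16…s1 = 00000 → no error.
Read data bits from positions 3,5,6,7,9,10,11,12,13,14,15,17,18,19,20,21,22,23,24,25,26,27,28,29,30,31: 10000000100111100011000001

10000000100111100011000001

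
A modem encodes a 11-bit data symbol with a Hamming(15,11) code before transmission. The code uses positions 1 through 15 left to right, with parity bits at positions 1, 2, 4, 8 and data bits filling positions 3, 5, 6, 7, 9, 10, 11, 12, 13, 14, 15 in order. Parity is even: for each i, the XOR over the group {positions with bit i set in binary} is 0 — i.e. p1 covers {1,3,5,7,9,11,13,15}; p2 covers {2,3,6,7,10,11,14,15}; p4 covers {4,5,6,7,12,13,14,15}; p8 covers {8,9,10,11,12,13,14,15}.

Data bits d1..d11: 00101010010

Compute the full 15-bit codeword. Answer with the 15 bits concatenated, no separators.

010001011010010

Place data at non-parity positions: p1 p2 0 p4 0 1 0 p8 1 0 1 0 0 1 0
p1 (pos 1,3,5,7,9,11,13,15): XOR of data positions = 0⊕0⊕0⊕1⊕1⊕0⊕0 = 0
p2 (pos 2,3,6,7,10,11,14,15): XOR of data positions = 0⊕1⊕0⊕0⊕1⊕1⊕0 = 1
p4 (pos 4,5,6,7,12,13,14,15): XOR of data positions = 0⊕1⊕0⊕0⊕0⊕1⊕0 = 0
p8 (pos 8,9,10,11,12,13,14,15): XOR of data positions = 1⊕0⊕1⊕0⊕0⊕1⊕0 = 1
Codeword: 010001011010010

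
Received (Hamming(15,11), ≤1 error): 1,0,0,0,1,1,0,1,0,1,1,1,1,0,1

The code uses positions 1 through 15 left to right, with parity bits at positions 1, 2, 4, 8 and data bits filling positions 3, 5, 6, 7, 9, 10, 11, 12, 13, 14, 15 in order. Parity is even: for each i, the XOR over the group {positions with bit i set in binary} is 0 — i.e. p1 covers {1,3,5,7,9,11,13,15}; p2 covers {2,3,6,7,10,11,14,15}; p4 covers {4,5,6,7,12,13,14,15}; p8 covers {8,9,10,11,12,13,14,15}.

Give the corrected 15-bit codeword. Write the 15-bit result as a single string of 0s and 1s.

100001010111101

s1 (pos 1,3,5,7,9,11,13,15): 1⊕0⊕1⊕0⊕0⊕1⊕1⊕1 = 1
s2 (pos 2,3,6,7,10,11,14,15): 0⊕0⊕1⊕0⊕1⊕1⊕0⊕1 = 0
s4 (pos 4,5,6,7,12,13,14,15): 0⊕1⊕1⊕0⊕1⊕1⊕0⊕1 = 1
s8 (pos 8,9,10,11,12,13,14,15): 1⊕0⊕1⊕1⊕1⊕1⊕0⊕1 = 0
Syndrome s8…s1 = 0101 → error at position 5.
Flip position 5: 100011010111101 → 100001010111101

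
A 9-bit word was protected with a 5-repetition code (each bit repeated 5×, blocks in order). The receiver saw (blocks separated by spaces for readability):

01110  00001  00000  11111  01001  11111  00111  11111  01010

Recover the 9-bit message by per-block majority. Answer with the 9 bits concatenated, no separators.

Block 1 (01110): 3 ones → 1
Block 2 (00001): 1 one → 0
Block 3 (00000): 0 ones → 0
Block 4 (11111): 5 ones → 1
Block 5 (01001): 2 ones → 0
Block 6 (11111): 5 ones → 1
Block 7 (00111): 3 ones → 1
Block 8 (11111): 5 ones → 1
Block 9 (01010): 2 ones → 0

100101110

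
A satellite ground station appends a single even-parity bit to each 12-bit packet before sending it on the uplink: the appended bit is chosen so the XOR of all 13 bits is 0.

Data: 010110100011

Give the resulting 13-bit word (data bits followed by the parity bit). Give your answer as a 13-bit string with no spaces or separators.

0101101000110

XOR of the 12 data bits: 0⊕1⊕0⊕1⊕1⊕0⊕1⊕0⊕0⊕0⊕1⊕1 = 0
Parity bit = 0 (so all 13 bits XOR to 0).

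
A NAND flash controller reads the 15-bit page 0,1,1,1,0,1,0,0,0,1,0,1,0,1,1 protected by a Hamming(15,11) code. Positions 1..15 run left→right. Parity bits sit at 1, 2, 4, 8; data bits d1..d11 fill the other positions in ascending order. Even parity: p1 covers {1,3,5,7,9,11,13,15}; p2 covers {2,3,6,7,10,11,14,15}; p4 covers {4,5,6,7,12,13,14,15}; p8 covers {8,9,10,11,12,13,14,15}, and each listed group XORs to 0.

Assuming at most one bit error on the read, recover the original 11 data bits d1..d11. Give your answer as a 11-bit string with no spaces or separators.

10100101011

s1 (pos 1,3,5,7,9,11,13,15): 0⊕1⊕0⊕0⊕0⊕0⊕0⊕1 = 0
s2 (pos 2,3,6,7,10,11,14,15): 1⊕1⊕1⊕0⊕1⊕0⊕1⊕1 = 0
s4 (pos 4,5,6,7,12,13,14,15): 1⊕0⊕1⊕0⊕1⊕0⊕1⊕1 = 1
s8 (pos 8,9,10,11,12,13,14,15): 0⊕0⊕1⊕0⊕1⊕0⊕1⊕1 = 0
Syndrome s8…s1 = 0100 → error at position 4.
Flip position 4: 011101000101011 → 011001000101011
Read data bits from positions 3,5,6,7,9,10,11,12,13,14,15: 10100101011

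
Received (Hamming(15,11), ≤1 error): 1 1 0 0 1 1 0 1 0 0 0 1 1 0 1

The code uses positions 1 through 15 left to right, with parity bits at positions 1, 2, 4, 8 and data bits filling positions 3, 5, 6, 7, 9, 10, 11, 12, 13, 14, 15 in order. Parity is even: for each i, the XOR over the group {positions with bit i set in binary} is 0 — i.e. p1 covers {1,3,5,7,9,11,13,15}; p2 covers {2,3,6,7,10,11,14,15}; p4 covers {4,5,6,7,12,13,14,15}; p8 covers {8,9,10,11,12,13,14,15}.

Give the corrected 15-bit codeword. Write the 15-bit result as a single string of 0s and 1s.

s1 (pos 1,3,5,7,9,11,13,15): 1⊕0⊕1⊕0⊕0⊕0⊕1⊕1 = 0
s2 (pos 2,3,6,7,10,11,14,15): 1⊕0⊕1⊕0⊕0⊕0⊕0⊕1 = 1
s4 (pos 4,5,6,7,12,13,14,15): 0⊕1⊕1⊕0⊕1⊕1⊕0⊕1 = 1
s8 (pos 8,9,10,11,12,13,14,15): 1⊕0⊕0⊕0⊕1⊕1⊕0⊕1 = 0
Syndrome s8…s1 = 0110 → error at position 6.
Flip position 6: 110011010001101 → 110010010001101

110010010001101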